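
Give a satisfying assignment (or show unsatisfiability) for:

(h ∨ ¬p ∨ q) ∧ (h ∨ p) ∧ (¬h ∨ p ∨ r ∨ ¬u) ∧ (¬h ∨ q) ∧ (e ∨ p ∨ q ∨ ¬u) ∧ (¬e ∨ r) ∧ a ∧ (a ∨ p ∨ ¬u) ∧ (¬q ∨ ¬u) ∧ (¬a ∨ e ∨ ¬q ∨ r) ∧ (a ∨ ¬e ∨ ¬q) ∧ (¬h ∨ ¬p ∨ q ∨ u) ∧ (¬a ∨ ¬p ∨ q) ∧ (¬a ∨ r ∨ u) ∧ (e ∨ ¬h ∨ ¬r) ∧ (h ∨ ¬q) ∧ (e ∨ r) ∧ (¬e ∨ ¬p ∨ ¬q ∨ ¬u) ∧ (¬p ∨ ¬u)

Unit clause (a) forces a = True.
Try e = False:
  (e ∨ r) forces r = True.
  (e ∨ ¬h ∨ ¬r) forces h = False.
  (h ∨ p) forces p = True.
  (h ∨ ¬p ∨ q) forces q = True.
  clause (h ∨ ¬q) is falsified — backtrack.
So e = True.
  then (¬e ∨ r) forces r = True.
Try q = False:
  (¬h ∨ q) forces h = False.
  (h ∨ ¬p ∨ q) forces p = False.
  clause (h ∨ p) is falsified — backtrack.
So q = True.
  then (¬q ∨ ¬u) forces u = False.
  then (h ∨ ¬q) forces h = True.
Set p = True.
All clauses satisfied.

e = True; q = True; a = True; h = True; r = True; u = False; p = True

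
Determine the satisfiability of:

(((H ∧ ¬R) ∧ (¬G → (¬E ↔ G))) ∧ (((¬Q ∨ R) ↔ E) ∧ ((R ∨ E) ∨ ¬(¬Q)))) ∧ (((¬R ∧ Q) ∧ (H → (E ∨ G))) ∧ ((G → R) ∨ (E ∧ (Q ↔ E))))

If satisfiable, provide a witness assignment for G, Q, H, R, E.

Unsatisfiable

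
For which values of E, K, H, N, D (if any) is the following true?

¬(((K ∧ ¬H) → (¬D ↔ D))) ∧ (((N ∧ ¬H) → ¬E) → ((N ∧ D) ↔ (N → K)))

E=T; K=T; H=F; N=T; D=F

  ¬(((K ∧ ¬H) → (¬D ↔ D))) = True
    (K ∧ ¬H) → (¬D ↔ D) = False
      K ∧ ¬H = True
        ¬H = True
      ¬D ↔ D = False
        ¬D = True
  ((N ∧ ¬H) → ¬E) → ((N ∧ D) ↔ (N → K)) = True
    (N ∧ ¬H) → ¬E = False
      N ∧ ¬H = True
        ¬H = True
      ¬E = False
    (N ∧ D) ↔ (N → K) = False
      N ∧ D = False
      N → K = True
Both conjuncts True, so the formula holds.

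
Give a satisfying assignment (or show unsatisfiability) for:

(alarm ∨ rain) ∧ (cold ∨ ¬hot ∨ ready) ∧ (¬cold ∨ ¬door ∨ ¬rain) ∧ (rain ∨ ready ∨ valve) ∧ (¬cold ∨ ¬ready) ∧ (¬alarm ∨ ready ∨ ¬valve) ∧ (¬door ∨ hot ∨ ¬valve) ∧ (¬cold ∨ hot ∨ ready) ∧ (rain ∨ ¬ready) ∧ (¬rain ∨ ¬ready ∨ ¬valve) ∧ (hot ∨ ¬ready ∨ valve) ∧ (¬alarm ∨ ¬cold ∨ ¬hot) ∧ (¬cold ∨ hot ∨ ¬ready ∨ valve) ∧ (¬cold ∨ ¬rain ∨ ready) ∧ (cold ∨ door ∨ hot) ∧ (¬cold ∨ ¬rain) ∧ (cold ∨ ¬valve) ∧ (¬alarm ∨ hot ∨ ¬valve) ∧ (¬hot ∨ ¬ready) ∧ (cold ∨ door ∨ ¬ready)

rain=T; alarm=T; ready=F; hot=F; door=T; valve=F; cold=F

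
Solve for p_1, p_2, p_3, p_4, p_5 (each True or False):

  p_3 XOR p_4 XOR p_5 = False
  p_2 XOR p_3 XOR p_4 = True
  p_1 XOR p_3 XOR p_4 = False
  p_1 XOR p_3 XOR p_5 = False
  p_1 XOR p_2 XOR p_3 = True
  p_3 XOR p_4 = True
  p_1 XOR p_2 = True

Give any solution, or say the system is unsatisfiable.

p_1 = True, p_2 = False, p_3 = False, p_4 = True, p_5 = True

p_3 XOR p_4 XOR p_5 = F XOR T XOR T = False ✓
p_2 XOR p_3 XOR p_4 = F XOR F XOR T = True ✓
p_1 XOR p_3 XOR p_4 = T XOR F XOR T = False ✓
p_1 XOR p_3 XOR p_5 = T XOR F XOR T = False ✓
p_1 XOR p_2 XOR p_3 = T XOR F XOR F = True ✓
p_3 XOR p_4 = F XOR T = True ✓
p_1 XOR p_2 = T XOR F = True ✓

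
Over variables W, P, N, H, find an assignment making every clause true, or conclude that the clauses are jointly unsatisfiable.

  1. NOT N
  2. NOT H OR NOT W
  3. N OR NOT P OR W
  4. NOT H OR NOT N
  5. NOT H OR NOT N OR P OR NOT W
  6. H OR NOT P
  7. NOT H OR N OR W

Unit clause (NOT N) forces N = False.
Set W = False.
  then (N OR NOT P OR W) forces P = False.
  then (NOT H OR N OR W) forces H = False.
All clauses satisfied.

W=F, P=F, N=F, H=F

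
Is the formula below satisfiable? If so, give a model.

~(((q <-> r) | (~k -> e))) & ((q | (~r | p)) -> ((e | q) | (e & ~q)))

p = True, r = False, q = True, e = False, k = False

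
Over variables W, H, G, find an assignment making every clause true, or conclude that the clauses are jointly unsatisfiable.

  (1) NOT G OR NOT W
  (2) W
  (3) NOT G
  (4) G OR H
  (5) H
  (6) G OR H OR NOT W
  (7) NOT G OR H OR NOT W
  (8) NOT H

Case H = True:
  Clause (NOT H) is falsified — contradiction.
Case H = False:
  Clause (H) is falsified — contradiction.
Both cases fail, so the formula is unsatisfiable.

The formula is unsatisfiable.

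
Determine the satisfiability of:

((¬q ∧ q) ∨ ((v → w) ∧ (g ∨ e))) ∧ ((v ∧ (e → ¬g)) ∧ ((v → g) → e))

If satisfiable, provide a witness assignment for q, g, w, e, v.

q: False, g: False, w: True, e: True, v: True

  (¬q ∧ q) ∨ ((v → w) ∧ (g ∨ e)) = True
    ¬q ∧ q = False
      ¬q = True
    (v → w) ∧ (g ∨ e) = True
      v → w = True
      g ∨ e = True
  (v ∧ (e → ¬g)) ∧ ((v → g) → e) = True
    v ∧ (e → ¬g) = True
      e → ¬g = True
        ¬g = True
    (v → g) → e = True
      v → g = False
Both conjuncts True, so the formula holds.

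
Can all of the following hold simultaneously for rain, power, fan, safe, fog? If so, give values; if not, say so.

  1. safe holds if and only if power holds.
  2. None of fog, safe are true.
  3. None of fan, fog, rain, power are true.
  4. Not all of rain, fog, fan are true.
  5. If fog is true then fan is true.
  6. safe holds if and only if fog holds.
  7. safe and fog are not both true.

rain: False; power: False; fan: False; safe: False; fog: False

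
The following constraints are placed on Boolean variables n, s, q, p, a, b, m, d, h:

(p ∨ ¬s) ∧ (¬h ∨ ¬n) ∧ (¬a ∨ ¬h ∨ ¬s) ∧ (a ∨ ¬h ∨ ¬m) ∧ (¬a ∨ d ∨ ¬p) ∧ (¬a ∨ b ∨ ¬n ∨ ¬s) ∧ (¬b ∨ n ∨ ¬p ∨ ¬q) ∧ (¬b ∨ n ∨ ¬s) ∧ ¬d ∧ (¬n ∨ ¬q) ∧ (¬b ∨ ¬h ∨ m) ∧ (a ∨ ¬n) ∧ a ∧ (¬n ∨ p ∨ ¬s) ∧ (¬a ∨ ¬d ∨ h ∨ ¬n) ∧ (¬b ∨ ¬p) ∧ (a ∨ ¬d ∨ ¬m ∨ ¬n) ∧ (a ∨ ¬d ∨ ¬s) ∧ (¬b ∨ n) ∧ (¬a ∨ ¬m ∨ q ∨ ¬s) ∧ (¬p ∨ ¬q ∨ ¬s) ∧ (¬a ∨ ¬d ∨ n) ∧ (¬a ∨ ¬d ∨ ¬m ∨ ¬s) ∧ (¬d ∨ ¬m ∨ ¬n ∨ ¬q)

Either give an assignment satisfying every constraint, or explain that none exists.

n = False, s = False, q = False, p = False, a = True, b = False, m = False, d = False, h = True

Unit clause (¬d) forces d = False.
Unit clause (a) forces a = True.
In (¬a ∨ d ∨ ¬p) only ¬p is left, so p = False.
In (p ∨ ¬s) only ¬s is left, so s = False.
Set n = False.
  then (¬b ∨ n) forces b = False.
Set q = False.
Set m = False.
Set h = True.
All clauses satisfied.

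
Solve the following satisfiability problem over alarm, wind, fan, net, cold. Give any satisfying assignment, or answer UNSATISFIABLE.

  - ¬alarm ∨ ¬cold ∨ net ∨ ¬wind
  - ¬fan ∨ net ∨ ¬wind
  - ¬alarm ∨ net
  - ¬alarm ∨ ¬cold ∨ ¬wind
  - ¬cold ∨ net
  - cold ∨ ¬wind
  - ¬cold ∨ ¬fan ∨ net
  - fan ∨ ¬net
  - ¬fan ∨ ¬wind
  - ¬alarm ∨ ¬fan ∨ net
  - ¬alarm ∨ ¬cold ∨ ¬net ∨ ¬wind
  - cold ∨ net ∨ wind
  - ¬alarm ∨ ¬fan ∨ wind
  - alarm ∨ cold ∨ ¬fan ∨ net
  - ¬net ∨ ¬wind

Try alarm = True:
  (¬alarm ∨ net) forces net = True.
  (fan ∨ ¬net) forces fan = True.
  (¬fan ∨ ¬wind) forces wind = False.
  clause (¬alarm ∨ ¬fan ∨ wind) is falsified — backtrack.
So alarm = False.
Set wind = False.
Try fan = False:
  (fan ∨ ¬net) forces net = False.
  (¬cold ∨ net) forces cold = False.
  clause (cold ∨ net ∨ wind) is falsified — backtrack.
So fan = True.
Try net = False:
  (¬cold ∨ net) forces cold = False.
  clause (cold ∨ net ∨ wind) is falsified — backtrack.
So net = True.
Set cold = True.
All clauses satisfied.

alarm: False, wind: False, fan: True, net: True, cold: True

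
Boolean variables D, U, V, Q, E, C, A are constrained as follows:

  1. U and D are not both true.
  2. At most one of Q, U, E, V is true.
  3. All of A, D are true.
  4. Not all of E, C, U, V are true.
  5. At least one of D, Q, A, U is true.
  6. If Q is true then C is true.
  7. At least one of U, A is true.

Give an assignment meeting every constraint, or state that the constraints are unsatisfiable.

D: True; U: False; V: False; Q: False; E: False; C: False; A: True

  (1) U=F, D=T — not both ✓
  (2) {Q, U, E, V}: 0 true — at most one ✓
  (3) {A, D}: all 2 true ✓
  (4) {E, C, U, V}: 0/4 true — not all ✓
  (5) {D, Q, A, U}: 2 true — at least one ✓
  (6) Q=F ⇒ C: vacuous ✓
  (7) {U, A}: 1 true — at least one ✓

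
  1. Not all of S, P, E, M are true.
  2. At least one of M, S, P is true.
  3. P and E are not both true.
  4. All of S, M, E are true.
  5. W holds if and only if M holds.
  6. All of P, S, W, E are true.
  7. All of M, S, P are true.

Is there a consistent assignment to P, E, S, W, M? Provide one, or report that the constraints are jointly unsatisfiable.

Case P = True:
  (3) with P=T forces E = False.
  Constraint (4) is violated (E=F) — contradiction.
Case P = False:
  Constraint (6) is violated (P=F) — contradiction.
Both cases fail — unsatisfiable.

Unsatisfiable — no assignment works.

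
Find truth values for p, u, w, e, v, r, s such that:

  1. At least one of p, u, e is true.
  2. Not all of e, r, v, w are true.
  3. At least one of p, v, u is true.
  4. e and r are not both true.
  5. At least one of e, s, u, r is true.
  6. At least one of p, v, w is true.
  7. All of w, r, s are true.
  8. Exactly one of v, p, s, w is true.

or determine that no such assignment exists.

Unsatisfiable

Case s = True:
  (7) forces w = True.
  Constraint (8) is violated (s=T, w=T) — contradiction.
Case s = False:
  Constraint (7) is violated (s=F) — contradiction.
Both cases fail — unsatisfiable.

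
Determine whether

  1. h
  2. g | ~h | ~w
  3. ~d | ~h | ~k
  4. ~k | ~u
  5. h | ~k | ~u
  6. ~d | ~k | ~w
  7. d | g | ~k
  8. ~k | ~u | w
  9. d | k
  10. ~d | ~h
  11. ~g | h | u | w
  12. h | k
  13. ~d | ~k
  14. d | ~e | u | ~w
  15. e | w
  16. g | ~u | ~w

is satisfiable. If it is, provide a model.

u = False, d = False, k = True, h = True, e = False, w = True, g = True

Unit clause (h) forces h = True.
In (~d | ~h) only ~d is left, so d = False.
In (d | k) only k is left, so k = True.
In (~k | ~u) only ~u is left, so u = False.
In (d | g | ~k) only g is left, so g = True.
Set e = False.
  then (e | w) forces w = True.
All clauses satisfied.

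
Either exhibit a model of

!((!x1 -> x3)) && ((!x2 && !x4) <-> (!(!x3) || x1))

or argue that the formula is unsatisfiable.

x1=F, x2=F, x3=F, x4=T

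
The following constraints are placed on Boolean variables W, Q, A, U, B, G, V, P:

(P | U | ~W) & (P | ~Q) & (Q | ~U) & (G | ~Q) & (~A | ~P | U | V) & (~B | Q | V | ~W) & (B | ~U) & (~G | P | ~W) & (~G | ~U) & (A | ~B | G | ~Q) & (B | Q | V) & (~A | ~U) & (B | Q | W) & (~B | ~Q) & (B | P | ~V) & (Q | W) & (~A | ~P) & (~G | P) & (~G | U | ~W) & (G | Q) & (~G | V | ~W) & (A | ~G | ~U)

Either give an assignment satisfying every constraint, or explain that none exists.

W=F; Q=T; A=F; U=F; B=F; G=T; V=F; P=T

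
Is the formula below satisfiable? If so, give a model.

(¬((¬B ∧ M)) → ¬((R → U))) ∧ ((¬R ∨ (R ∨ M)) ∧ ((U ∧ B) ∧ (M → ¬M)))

UNSATISFIABLE

Case M = True: the conjunct M → ¬M becomes True → ¬True = False.
Case M = False: the formula simplifies to ¬((R → U)) ∧ ((¬R ∨ R) ∧ (U ∧ B)).
  U = True: the conjunct ¬((R → U)) becomes ¬((R → True)) = False.
  U = False: the conjunct U is False.
Both cases fail — unsatisfiable.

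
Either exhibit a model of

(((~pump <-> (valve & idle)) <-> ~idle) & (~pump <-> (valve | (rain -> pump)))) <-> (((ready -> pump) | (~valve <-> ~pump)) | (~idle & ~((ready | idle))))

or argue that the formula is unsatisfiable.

rain = False, pump = False, valve = True, ready = True, idle = False

  (((~pump <-> (valve & idle)) <-> ~idle) & (~pump <-> (valve | (rain -> pump)))) <-> (((ready -> pump) | (~valve <-> ~pump)) | (~idle & ~((ready | idle)))) = True
    ((~pump <-> (valve & idle)) <-> ~idle) & (~pump <-> (valve | (rain -> pump))) = False
      (~pump <-> (valve & idle)) <-> ~idle = False
        ~pump <-> (valve & idle) = False
          ~pump = True
          valve & idle = False
        ~idle = True
      ~pump <-> (valve | (rain -> pump)) = True
        ~pump = True
        valve | (rain -> pump) = True
          rain -> pump = True
    ((ready -> pump) | (~valve <-> ~pump)) | (~idle & ~((ready | idle))) = False
      (ready -> pump) | (~valve <-> ~pump) = False
        ready -> pump = False
        ~valve <-> ~pump = False
          ~valve = False
          ~pump = True
      ~idle & ~((ready | idle)) = False
        ~idle = True
        ~((ready | idle)) = False
          ready | idle = True
The formula evaluates to True.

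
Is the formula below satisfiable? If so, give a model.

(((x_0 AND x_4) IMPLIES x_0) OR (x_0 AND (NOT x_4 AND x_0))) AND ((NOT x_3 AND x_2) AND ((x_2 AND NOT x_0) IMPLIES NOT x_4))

x_0: True, x_2: True, x_3: False, x_4: True

  ((x_0 AND x_4) IMPLIES x_0) OR (x_0 AND (NOT x_4 AND x_0)) = True
    (x_0 AND x_4) IMPLIES x_0 = True
      x_0 AND x_4 = True
    x_0 AND (NOT x_4 AND x_0) = False
      NOT x_4 AND x_0 = False
        NOT x_4 = False
  (NOT x_3 AND x_2) AND ((x_2 AND NOT x_0) IMPLIES NOT x_4) = True
    NOT x_3 AND x_2 = True
      NOT x_3 = True
    (x_2 AND NOT x_0) IMPLIES NOT x_4 = True
      x_2 AND NOT x_0 = False
        NOT x_0 = False
      NOT x_4 = False
Both conjuncts True, so the formula holds.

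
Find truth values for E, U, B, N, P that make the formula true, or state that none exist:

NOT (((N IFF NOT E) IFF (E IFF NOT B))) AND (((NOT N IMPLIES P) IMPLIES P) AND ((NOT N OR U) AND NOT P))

E = True, U = False, B = True, N = False, P = False

  NOT (((N IFF NOT E) IFF (E IFF NOT B))) = True
    (N IFF NOT E) IFF (E IFF NOT B) = False
      N IFF NOT E = True
        NOT E = False
      E IFF NOT B = False
        NOT B = False
  ((NOT N IMPLIES P) IMPLIES P) AND ((NOT N OR U) AND NOT P) = True
    (NOT N IMPLIES P) IMPLIES P = True
      NOT N IMPLIES P = False
        NOT N = True
    (NOT N OR U) AND NOT P = True
      NOT N OR U = True
        NOT N = True
      NOT P = True
Both conjuncts True, so the formula holds.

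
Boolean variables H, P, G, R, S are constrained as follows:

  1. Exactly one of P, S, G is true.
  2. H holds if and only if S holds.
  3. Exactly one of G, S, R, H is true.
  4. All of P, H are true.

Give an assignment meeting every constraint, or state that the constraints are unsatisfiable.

Unsatisfiable

Case H = True:
  (2) with H=T forces S = True.
  Constraint (3) is violated (S=T, H=T) — contradiction.
Case H = False:
  Constraint (4) is violated (H=F) — contradiction.
Both cases fail — unsatisfiable.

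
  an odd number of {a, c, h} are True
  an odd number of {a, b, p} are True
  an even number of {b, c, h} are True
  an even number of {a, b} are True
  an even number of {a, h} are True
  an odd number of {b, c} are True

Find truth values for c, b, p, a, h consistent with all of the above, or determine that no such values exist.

UNSATISFIABLE

Adding constraints 1, 3, 4 mod 2: every variable appears an even number of times on the left, so the left side is 0.
But the right sides sum to 1 (mod 2). 0 ≠ 1 — the system is inconsistent.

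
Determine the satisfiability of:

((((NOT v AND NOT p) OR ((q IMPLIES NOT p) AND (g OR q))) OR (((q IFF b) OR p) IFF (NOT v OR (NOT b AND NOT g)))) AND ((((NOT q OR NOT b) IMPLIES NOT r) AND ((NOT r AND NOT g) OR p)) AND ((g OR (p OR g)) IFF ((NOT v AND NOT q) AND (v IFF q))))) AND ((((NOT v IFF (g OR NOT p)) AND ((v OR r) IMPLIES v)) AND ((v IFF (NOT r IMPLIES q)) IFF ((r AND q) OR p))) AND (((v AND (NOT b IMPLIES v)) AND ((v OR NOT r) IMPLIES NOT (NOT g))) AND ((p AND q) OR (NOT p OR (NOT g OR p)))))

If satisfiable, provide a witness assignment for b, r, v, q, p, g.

Unsatisfiable — no assignment works.

Case v = True: the formula simplifies to ((((q IMPLIES NOT p) AND (g OR q)) OR (((q IFF b) OR p) IFF (NOT b AND NOT g))) AND ((((NOT q OR NOT b) IMPLIES NOT r) AND ((NOT r AND NOT g) OR p)) AND NOT ((g OR (p OR g))))) AND ((NOT ((g OR NOT p)) AND ((NOT r IMPLIES q) IFF ((r AND q) OR p))) AND (NOT (NOT g) AND ((p AND q) OR (NOT p OR (NOT g OR p))))).
  p = True: the conjunct NOT ((g OR (p OR g))) becomes NOT ((g OR True)) = False.
  p = False: the conjunct NOT ((g OR NOT p)) becomes NOT ((g OR True)) = False.
Case v = False: the conjunct v is False.
Both cases fail — unsatisfiable.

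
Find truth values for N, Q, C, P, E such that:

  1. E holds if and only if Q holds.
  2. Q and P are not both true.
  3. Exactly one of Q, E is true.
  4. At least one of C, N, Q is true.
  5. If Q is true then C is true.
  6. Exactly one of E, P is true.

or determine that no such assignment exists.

Case Q = True:
  (1) with Q=T forces E = True.
  Constraint (3) is violated (Q=T, E=T) — contradiction.
Case Q = False:
  (1) with Q=F forces E = False.
  Constraint (3) is violated (Q=F, E=F) — contradiction.
Both cases fail — unsatisfiable.

No satisfying assignment exists.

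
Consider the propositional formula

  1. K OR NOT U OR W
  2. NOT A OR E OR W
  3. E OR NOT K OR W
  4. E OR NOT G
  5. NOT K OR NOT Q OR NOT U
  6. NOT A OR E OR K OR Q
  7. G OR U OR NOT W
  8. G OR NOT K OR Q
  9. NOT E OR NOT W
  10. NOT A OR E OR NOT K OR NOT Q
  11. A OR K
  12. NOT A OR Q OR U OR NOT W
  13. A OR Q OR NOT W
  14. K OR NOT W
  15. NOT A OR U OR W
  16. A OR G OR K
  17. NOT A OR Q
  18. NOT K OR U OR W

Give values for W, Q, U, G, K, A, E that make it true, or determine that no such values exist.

Set W = False.
Set Q = False.
  then (NOT A OR Q) forces A = False.
  then (A OR K) forces K = True.
  then (NOT K OR U OR W) forces U = True.
  then (E OR NOT K OR W) forces E = True.
  then (G OR NOT K OR Q) forces G = True.
All clauses satisfied.

W: False; Q: False; U: True; G: True; K: True; A: False; E: True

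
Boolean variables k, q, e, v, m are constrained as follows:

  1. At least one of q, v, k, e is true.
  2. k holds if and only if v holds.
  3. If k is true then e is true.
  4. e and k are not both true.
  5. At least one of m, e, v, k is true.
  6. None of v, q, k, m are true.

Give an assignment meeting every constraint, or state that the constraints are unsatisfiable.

k: False; q: False; e: True; v: False; m: False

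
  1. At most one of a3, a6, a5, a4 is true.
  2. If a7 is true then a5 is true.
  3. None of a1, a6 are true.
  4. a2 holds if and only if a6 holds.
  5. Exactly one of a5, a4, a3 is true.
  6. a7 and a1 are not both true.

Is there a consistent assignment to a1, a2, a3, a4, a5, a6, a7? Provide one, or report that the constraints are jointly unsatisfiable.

a1: False, a2: False, a3: True, a4: False, a5: False, a6: False, a7: False

  (1) {a3, a6, a5, a4}: 1 true — at most one ✓
  (2) a7=F ⇒ a5: vacuous ✓
  (3) {a1, a6}: 0 true — none ✓
  (4) a2=F, a6=F — same ✓
  (5) {a5, a4, a3}: 1 true — exactly one ✓
  (6) a7=F, a1=F — not both ✓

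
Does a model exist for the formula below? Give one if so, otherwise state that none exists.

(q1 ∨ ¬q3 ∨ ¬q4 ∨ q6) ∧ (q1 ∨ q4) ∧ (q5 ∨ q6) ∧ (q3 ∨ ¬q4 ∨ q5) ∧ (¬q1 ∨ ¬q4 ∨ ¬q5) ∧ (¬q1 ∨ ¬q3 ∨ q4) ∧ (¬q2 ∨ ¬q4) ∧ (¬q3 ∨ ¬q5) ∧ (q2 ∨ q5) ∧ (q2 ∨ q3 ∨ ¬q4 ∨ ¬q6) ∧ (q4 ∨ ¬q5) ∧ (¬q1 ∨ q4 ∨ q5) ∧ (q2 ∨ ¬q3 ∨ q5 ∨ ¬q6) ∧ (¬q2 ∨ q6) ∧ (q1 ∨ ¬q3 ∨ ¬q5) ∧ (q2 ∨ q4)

q1: False, q2: False, q3: False, q4: True, q5: True, q6: False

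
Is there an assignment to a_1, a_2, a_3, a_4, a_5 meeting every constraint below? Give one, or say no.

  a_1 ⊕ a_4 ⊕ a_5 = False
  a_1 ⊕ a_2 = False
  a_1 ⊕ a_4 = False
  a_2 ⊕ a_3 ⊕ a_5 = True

a_1: True, a_2: True, a_3: False, a_4: True, a_5: False

a_1 ⊕ a_4 ⊕ a_5 = T ⊕ T ⊕ F = False ✓
a_1 ⊕ a_2 = T ⊕ T = False ✓
a_1 ⊕ a_4 = T ⊕ T = False ✓
a_2 ⊕ a_3 ⊕ a_5 = T ⊕ F ⊕ F = True ✓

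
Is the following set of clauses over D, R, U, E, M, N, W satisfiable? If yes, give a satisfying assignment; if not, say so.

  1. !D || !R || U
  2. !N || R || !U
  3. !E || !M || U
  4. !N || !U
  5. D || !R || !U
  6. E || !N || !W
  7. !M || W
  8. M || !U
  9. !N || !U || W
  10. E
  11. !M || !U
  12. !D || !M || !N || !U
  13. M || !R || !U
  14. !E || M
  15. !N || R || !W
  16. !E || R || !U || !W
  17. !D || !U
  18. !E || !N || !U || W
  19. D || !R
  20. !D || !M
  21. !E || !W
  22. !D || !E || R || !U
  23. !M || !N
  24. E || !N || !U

The formula is unsatisfiable.

Case E = True:
  (!E || M) forces M = True.
  (!E || !M || U) forces U = True.
  Clause (!M || !U) is falsified — contradiction.
Case E = False:
  Clause (E) is falsified — contradiction.
Both cases fail, so the formula is unsatisfiable.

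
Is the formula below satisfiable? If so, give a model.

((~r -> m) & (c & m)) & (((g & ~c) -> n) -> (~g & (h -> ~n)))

m = True; n = False; c = True; h = True; r = False; g = False

  (~r -> m) & (c & m) = True
    ~r -> m = True
      ~r = True
    c & m = True
  ((g & ~c) -> n) -> (~g & (h -> ~n)) = True
    (g & ~c) -> n = True
      g & ~c = False
        ~c = False
    ~g & (h -> ~n) = True
      ~g = True
      h -> ~n = True
        ~n = True
Both conjuncts True, so the formula holds.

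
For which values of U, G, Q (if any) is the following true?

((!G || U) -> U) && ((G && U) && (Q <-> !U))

U = True, G = True, Q = False

  (!G || U) -> U = True
    !G || U = True
      !G = False
  (G && U) && (Q <-> !U) = True
    G && U = True
    Q <-> !U = True
      !U = False
Both conjuncts True, so the formula holds.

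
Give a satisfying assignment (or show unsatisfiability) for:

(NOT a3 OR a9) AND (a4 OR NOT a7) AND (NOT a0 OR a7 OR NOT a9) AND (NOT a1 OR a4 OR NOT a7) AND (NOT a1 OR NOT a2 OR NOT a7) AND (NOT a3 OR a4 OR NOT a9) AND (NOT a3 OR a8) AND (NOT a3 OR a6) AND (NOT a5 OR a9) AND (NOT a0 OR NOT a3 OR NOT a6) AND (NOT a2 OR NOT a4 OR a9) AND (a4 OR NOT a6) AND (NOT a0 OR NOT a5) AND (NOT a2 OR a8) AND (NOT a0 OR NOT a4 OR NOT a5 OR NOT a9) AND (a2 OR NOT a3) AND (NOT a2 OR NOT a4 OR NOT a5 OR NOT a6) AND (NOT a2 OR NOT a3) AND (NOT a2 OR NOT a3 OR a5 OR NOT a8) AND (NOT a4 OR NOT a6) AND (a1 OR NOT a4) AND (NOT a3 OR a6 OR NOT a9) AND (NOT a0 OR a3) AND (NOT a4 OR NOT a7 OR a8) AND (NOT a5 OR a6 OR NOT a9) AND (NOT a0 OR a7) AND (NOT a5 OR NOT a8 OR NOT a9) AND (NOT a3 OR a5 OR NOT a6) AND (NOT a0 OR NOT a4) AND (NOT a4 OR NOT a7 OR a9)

a0 = False, a1 = False, a2 = False, a3 = False, a4 = False, a5 = False, a6 = False, a7 = False, a8 = True, a9 = True

Set a0 = False.
Set a1 = False.
  then (a1 OR NOT a4) forces a4 = False.
  then (a4 OR NOT a7) forces a7 = False.
  then (a4 OR NOT a6) forces a6 = False.
  then (NOT a3 OR a6) forces a3 = False.
Set a2 = False.
Try a5 = True:
  (NOT a5 OR a9) forces a9 = True.
  clause (NOT a5 OR a6 OR NOT a9) is falsified — backtrack.
So a5 = False.
Set a8 = True.
Set a9 = True.
All clauses satisfied.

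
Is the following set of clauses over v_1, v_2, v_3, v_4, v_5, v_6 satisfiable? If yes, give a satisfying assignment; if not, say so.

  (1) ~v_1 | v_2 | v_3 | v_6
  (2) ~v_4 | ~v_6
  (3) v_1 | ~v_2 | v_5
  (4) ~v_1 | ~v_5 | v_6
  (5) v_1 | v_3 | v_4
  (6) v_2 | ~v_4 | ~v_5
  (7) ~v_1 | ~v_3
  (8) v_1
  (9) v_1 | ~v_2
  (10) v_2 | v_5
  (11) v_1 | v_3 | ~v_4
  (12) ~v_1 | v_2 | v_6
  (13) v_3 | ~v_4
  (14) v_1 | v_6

v_1 = True; v_2 = True; v_3 = False; v_4 = False; v_5 = False; v_6 = True

Unit clause (v_1) forces v_1 = True.
In (~v_1 | ~v_3) only ~v_3 is left, so v_3 = False.
In (v_3 | ~v_4) only ~v_4 is left, so v_4 = False.
Set v_2 = True.
Set v_5 = False.
Set v_6 = True.
All clauses satisfied.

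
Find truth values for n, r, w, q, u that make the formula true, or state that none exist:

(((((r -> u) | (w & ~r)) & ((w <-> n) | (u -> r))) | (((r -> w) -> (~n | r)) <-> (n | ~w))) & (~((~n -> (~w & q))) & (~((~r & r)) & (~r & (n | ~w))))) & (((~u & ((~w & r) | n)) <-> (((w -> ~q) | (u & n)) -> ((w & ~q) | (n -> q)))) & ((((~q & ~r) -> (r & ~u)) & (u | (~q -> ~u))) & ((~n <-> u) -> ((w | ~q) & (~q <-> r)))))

Case r = True: the conjunct ~r is False.
Case r = False: the formula simplifies to ((((w <-> n) | ~u) | (~n <-> (n | ~w))) & (~((~n -> (~w & q))) & (n | ~w))) & (((~u & n) <-> (((w -> ~q) | (u & n)) -> ((w & ~q) | (n -> q)))) & ((q & (u | (~q -> ~u))) & ((~n <-> u) -> ((w | ~q) & q)))).
  n = True: the conjunct ~((~n -> (~w & q))) becomes ~((False -> (~w & q))) = False.
  n = False: the conjunct (~u & n) <-> (((w -> ~q) | (u & n)) -> ((w & ~q) | (n -> q))) becomes (~u & False) <-> ((w -> ~q) -> True) = False.
Both cases fail — unsatisfiable.

UNSATISFIABLE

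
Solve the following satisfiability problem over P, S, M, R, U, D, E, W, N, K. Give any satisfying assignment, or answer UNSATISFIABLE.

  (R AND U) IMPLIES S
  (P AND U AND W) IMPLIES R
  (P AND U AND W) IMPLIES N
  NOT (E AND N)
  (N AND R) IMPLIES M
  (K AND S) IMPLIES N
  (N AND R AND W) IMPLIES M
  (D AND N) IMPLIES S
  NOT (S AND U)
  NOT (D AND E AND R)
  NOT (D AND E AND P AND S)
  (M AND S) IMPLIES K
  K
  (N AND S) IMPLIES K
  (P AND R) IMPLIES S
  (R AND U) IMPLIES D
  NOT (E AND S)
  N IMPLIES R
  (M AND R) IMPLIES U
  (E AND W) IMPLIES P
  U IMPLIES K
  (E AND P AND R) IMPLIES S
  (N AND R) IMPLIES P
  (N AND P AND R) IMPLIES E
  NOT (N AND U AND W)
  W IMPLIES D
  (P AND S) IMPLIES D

Unit clause (K) forces K = True.
Set P = True.
Try S = True:
  (NOT K OR N OR NOT S) forces N = True.
  (NOT E OR NOT N) forces E = False.
  (NOT N OR R) forces R = True.
  clause (E OR NOT N OR NOT P OR NOT R) is falsified — backtrack.
So S = False.
  then (NOT P OR NOT R OR S) forces R = False.
  then (NOT N OR R) forces N = False.
Set M = True.
Set U = True.
  then (NOT P OR R OR NOT U OR NOT W) forces W = False.
Set D = False.
Set E = True.
All clauses satisfied.

P = True, S = False, M = True, R = False, U = True, D = False, E = True, W = False, N = False, K = True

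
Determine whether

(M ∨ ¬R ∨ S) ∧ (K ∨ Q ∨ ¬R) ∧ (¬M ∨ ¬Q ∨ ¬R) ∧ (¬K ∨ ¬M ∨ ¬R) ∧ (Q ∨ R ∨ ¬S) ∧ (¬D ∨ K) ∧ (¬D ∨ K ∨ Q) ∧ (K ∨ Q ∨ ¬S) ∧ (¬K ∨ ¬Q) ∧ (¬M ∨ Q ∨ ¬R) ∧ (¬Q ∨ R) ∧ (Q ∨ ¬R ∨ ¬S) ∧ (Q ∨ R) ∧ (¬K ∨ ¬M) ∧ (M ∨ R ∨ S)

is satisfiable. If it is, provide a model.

M=F, Q=T, K=F, S=T, D=F, R=T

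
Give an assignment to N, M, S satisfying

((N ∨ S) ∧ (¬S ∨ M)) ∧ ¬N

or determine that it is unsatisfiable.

N = False, M = True, S = True

  (N ∨ S) ∧ (¬S ∨ M) = True
    N ∨ S = True
    ¬S ∨ M = True
      ¬S = False
  ¬N = True
Both conjuncts True, so the formula holds.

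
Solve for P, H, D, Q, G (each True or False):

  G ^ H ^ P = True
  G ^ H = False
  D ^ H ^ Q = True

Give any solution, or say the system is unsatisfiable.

P: True, H: True, D: True, Q: True, G: True

G ^ H ^ P = T ^ T ^ T = True ✓
G ^ H = T ^ T = False ✓
D ^ H ^ Q = T ^ T ^ T = True ✓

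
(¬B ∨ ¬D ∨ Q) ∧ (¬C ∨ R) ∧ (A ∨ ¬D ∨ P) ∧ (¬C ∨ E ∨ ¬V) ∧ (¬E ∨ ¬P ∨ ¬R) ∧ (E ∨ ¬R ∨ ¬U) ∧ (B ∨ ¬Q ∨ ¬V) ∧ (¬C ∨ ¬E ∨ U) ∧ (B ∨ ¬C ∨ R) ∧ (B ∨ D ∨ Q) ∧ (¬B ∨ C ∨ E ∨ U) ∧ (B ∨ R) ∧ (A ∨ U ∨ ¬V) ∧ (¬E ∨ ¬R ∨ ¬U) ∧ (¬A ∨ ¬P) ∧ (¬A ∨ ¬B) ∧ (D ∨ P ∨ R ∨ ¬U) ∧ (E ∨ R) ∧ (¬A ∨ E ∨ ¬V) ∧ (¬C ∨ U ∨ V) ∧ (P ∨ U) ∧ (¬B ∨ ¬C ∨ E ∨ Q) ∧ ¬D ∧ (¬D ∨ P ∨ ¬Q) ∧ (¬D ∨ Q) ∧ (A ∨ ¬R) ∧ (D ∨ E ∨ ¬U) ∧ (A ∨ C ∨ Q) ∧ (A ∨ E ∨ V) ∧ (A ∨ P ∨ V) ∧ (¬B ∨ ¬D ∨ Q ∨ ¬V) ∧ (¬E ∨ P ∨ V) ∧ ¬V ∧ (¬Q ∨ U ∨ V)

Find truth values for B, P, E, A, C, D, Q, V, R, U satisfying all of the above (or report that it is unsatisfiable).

B: True; P: True; E: True; A: False; C: False; D: False; Q: True; V: False; R: False; U: True

Unit clause (¬D) forces D = False.
Unit clause (¬V) forces V = False.
Set B = True.
  then (¬A ∨ ¬B) forces A = False.
  then (A ∨ ¬R) forces R = False.
  then (A ∨ E ∨ V) forces E = True.
  then (A ∨ P ∨ V) forces P = True.
  then (¬C ∨ R) forces C = False.
  then (A ∨ C ∨ Q) forces Q = True.
  then (¬Q ∨ U ∨ V) forces U = True.
All clauses satisfied.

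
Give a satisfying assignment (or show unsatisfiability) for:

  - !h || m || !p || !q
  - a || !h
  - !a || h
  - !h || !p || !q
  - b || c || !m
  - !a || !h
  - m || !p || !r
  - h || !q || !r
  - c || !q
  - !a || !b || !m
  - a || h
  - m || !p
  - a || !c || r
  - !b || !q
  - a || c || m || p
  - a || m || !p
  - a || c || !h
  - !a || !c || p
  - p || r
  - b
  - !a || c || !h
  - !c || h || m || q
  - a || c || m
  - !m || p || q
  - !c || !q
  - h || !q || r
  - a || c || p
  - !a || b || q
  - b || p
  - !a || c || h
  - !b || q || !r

Unsatisfiable — no assignment works.

Case h = True:
  (a || !h) forces a = True.
  Clause (!a || !h) is falsified — contradiction.
Case h = False:
  (!a || h) forces a = False.
  Clause (a || h) is falsified — contradiction.
Both cases fail, so the formula is unsatisfiable.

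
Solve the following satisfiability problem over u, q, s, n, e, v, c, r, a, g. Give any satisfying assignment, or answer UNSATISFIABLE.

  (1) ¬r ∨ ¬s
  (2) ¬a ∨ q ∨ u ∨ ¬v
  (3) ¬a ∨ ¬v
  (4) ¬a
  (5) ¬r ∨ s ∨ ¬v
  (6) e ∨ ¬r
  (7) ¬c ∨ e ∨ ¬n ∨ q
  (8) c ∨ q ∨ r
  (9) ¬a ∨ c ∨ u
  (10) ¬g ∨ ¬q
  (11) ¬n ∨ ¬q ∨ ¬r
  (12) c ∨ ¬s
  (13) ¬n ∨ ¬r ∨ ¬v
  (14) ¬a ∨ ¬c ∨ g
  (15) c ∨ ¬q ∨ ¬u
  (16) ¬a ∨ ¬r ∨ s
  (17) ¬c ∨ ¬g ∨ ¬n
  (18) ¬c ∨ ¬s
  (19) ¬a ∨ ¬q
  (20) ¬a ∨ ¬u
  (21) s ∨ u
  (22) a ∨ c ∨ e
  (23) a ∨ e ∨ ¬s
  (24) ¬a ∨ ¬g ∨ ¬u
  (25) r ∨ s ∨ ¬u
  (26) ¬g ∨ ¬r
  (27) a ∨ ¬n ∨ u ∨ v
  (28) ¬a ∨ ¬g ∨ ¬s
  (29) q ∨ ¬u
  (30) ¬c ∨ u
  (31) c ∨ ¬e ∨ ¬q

Unit clause (¬a) forces a = False.
Try u = False:
  (s ∨ u) forces s = True.
  (¬r ∨ ¬s) forces r = False.
  (c ∨ ¬s) forces c = True.
  clause (¬c ∨ ¬s) is falsified — backtrack.
So u = True.
  then (q ∨ ¬u) forces q = True.
  then (¬g ∨ ¬q) forces g = False.
  then (c ∨ ¬q ∨ ¬u) forces c = True.
  then (¬c ∨ ¬s) forces s = False.
  then (r ∨ s ∨ ¬u) forces r = True.
  then (¬r ∨ s ∨ ¬v) forces v = False.
  then (e ∨ ¬r) forces e = True.
  then (¬n ∨ ¬q ∨ ¬r) forces n = False.
All clauses satisfied.

u: True; q: True; s: False; n: False; e: True; v: False; c: True; r: True; a: False; g: False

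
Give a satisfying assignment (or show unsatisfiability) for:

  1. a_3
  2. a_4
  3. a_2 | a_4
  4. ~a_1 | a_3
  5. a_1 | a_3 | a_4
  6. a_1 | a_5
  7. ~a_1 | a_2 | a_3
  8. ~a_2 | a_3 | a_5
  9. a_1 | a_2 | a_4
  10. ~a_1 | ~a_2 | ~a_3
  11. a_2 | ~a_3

Unit clause (a_3) forces a_3 = True.
Unit clause (a_4) forces a_4 = True.
In (a_2 | ~a_3) only a_2 is left, so a_2 = True.
In (~a_1 | ~a_2 | ~a_3) only ~a_1 is left, so a_1 = False.
In (a_1 | a_5) only a_5 is left, so a_5 = True.
All clauses satisfied.

a_1=F, a_2=T, a_3=T, a_4=T, a_5=T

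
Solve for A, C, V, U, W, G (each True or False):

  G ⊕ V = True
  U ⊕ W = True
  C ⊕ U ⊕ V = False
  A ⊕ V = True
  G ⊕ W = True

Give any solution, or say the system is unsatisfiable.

A = False; C = True; V = True; U = False; W = True; G = False

G ⊕ V = F ⊕ T = True ✓
U ⊕ W = F ⊕ T = True ✓
C ⊕ U ⊕ V = T ⊕ F ⊕ T = False ✓
A ⊕ V = F ⊕ T = True ✓
G ⊕ W = F ⊕ T = True ✓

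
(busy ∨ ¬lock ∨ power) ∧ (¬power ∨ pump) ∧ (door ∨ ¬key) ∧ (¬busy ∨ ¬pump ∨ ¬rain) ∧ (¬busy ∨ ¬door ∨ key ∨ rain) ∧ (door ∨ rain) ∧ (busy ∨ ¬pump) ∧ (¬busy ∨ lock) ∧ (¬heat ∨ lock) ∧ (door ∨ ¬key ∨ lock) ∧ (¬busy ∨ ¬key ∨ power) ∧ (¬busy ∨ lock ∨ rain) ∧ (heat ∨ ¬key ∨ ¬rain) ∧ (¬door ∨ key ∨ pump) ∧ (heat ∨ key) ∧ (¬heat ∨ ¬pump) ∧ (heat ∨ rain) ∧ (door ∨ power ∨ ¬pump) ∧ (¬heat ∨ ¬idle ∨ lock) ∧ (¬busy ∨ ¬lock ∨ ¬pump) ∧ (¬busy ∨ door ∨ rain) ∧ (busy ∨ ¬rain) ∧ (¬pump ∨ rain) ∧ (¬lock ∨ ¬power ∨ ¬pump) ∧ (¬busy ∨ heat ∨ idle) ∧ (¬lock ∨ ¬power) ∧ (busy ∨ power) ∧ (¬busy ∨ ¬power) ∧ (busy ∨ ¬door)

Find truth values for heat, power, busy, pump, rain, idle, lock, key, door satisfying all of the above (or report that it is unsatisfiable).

Try heat = False:
  (heat ∨ key) forces key = True.
  (door ∨ ¬key) forces door = True.
  (heat ∨ ¬key ∨ ¬rain) forces rain = False.
  clause (heat ∨ rain) is falsified — backtrack.
So heat = True.
  then (¬heat ∨ lock) forces lock = True.
  then (¬heat ∨ ¬pump) forces pump = False.
  then (¬lock ∨ ¬power) forces power = False.
  then (busy ∨ power) forces busy = True.
  then (¬busy ∨ ¬key ∨ power) forces key = False.
  then (¬door ∨ key ∨ pump) forces door = False.
  then (¬busy ∨ door ∨ rain) forces rain = True.
Set idle = False.
All clauses satisfied.

heat: True, power: False, busy: True, pump: False, rain: True, idle: False, lock: True, key: False, door: False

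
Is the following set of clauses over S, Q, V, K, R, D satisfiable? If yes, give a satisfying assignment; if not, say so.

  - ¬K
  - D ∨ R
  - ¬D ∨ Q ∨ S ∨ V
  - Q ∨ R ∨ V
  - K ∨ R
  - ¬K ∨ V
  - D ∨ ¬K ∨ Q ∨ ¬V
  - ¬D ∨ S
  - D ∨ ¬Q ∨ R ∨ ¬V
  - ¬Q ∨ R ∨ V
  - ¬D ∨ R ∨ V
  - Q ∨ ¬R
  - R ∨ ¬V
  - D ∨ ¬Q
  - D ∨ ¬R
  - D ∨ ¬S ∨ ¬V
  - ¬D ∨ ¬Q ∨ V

S=T, Q=T, V=T, K=F, R=T, D=T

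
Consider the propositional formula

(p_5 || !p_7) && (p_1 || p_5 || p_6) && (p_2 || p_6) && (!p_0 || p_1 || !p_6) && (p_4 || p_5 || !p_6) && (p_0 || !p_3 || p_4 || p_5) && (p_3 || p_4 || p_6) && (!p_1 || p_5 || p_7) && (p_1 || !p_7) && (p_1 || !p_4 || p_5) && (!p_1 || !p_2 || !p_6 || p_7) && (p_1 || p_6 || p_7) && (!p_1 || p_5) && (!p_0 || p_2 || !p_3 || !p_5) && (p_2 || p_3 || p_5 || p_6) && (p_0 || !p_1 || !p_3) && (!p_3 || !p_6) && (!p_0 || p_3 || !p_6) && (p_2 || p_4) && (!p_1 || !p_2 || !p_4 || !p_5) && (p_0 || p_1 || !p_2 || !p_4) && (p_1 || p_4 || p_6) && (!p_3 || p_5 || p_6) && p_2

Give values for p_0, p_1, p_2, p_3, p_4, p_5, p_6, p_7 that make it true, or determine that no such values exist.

p_0: False, p_1: False, p_2: True, p_3: False, p_4: False, p_5: True, p_6: True, p_7: False

Unit clause (p_2) forces p_2 = True.
Set p_0 = False.
Set p_1 = False.
  then (p_1 || !p_7) forces p_7 = False.
  then (p_1 || p_6 || p_7) forces p_6 = True.
  then (!p_3 || !p_6) forces p_3 = False.
  then (p_0 || p_1 || !p_2 || !p_4) forces p_4 = False.
  then (p_4 || p_5 || !p_6) forces p_5 = True.
All clauses satisfied.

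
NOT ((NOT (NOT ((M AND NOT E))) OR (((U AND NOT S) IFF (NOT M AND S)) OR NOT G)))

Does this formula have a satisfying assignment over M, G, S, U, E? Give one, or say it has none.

M=T, G=T, S=F, U=T, E=T

  NOT ((NOT (NOT ((M AND NOT E))) OR (((U AND NOT S) IFF (NOT M AND S)) OR NOT G))) = True
    NOT (NOT ((M AND NOT E))) OR (((U AND NOT S) IFF (NOT M AND S)) OR NOT G) = False
      NOT (NOT ((M AND NOT E))) = False
        NOT ((M AND NOT E)) = True
          M AND NOT E = False
            NOT E = False
      ((U AND NOT S) IFF (NOT M AND S)) OR NOT G = False
        (U AND NOT S) IFF (NOT M AND S) = False
          U AND NOT S = True
            NOT S = True
          NOT M AND S = False
            NOT M = False
        NOT G = False
The formula evaluates to True.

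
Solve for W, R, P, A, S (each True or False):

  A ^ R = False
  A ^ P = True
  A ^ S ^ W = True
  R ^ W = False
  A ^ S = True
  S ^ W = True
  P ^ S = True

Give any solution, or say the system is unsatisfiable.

Adding constraints 2, 5, 7 mod 2: every variable appears an even number of times on the left, so the left side is 0.
But the right sides sum to 1 (mod 2). 0 ≠ 1 — the system is inconsistent.

The formula is unsatisfiable.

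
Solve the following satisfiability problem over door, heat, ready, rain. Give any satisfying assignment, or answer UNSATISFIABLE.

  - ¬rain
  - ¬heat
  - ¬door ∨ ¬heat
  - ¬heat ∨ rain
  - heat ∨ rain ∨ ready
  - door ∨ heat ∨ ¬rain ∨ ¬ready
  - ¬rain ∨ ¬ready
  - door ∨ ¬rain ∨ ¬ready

Unit clause (¬rain) forces rain = False.
Unit clause (¬heat) forces heat = False.
In (heat ∨ rain ∨ ready) only ready is left, so ready = True.
Set door = False.
All clauses satisfied.

door = False, heat = False, ready = True, rain = False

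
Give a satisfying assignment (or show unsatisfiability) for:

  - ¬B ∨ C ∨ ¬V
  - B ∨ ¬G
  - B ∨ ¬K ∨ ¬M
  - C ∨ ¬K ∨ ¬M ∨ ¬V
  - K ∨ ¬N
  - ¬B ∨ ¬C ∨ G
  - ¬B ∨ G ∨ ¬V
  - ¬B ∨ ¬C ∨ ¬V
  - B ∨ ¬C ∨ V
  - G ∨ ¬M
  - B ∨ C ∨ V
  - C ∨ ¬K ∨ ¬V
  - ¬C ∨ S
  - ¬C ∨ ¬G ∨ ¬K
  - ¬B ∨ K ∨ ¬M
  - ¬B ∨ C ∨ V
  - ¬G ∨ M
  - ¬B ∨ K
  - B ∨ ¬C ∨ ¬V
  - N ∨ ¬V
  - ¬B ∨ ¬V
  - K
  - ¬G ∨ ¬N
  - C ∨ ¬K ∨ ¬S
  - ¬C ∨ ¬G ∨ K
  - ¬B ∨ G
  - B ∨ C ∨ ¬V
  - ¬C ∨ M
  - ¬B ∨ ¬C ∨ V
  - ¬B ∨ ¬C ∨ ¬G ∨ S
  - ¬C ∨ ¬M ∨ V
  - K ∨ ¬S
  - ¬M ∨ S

Case C = True:
  (¬C ∨ S) forces S = True.
  (K) forces K = True.
  (¬C ∨ ¬G ∨ ¬K) forces G = False.
  (¬B ∨ ¬C ∨ G) forces B = False.
  (B ∨ ¬K ∨ ¬M) forces M = False.
  Clause (¬C ∨ M) is falsified — contradiction.
Case C = False:
  (K) forces K = True.
  (C ∨ ¬K ∨ ¬V) forces V = False.
  (B ∨ C ∨ V) forces B = True.
  Clause (¬B ∨ C ∨ V) is falsified — contradiction.
Both cases fail, so the formula is unsatisfiable.

UNSATISFIABLE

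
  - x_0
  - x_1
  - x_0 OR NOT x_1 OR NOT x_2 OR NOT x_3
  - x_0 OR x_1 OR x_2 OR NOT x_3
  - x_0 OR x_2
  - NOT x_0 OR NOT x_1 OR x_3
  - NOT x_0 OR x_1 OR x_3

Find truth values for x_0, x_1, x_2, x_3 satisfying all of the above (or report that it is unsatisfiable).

x_0 = True; x_1 = True; x_2 = False; x_3 = True

Unit clause (x_0) forces x_0 = True.
Unit clause (x_1) forces x_1 = True.
In (NOT x_0 OR NOT x_1 OR x_3) only x_3 is left, so x_3 = True.
Set x_2 = False.
Check each clause:
  (x_0): x_0 holds.
  (x_1): x_1 holds.
  (x_0 OR NOT x_1 OR NOT x_2 OR NOT x_3): x_0 holds.
  (x_0 OR x_1 OR x_2 OR NOT x_3): x_0 holds.
  (x_0 OR x_2): x_0 holds.
  (NOT x_0 OR NOT x_1 OR x_3): x_3 holds.
  (NOT x_0 OR x_1 OR x_3): x_1 holds.
All clauses satisfied.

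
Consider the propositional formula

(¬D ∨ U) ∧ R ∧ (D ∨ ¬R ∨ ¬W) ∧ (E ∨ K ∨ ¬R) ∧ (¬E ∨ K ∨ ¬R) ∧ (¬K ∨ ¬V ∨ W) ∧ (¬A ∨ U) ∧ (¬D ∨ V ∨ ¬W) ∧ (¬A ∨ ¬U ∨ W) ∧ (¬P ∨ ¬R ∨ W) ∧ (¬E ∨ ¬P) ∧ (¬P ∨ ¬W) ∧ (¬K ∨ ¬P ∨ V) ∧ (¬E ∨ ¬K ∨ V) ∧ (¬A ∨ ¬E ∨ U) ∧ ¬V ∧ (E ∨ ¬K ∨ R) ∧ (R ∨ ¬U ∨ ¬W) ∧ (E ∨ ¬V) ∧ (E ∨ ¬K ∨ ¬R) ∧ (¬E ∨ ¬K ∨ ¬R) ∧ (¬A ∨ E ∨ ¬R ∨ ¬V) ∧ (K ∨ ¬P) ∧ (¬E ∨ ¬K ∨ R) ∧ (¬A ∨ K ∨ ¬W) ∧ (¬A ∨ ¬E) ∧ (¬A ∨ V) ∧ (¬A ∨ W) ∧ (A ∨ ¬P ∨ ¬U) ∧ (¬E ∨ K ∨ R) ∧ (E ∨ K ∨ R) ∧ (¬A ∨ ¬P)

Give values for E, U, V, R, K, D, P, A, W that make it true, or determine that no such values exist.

Case E = True:
  (R) forces R = True.
  (¬E ∨ K ∨ ¬R) forces K = True.
  Clause (¬E ∨ ¬K ∨ ¬R) is falsified — contradiction.
Case E = False:
  (R) forces R = True.
  (E ∨ K ∨ ¬R) forces K = True.
  Clause (E ∨ ¬K ∨ ¬R) is falsified — contradiction.
Both cases fail, so the formula is unsatisfiable.

UNSATISFIABLE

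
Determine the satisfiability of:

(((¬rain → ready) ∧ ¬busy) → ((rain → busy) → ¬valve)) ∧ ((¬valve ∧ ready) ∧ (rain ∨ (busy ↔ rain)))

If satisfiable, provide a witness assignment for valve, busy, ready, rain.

valve: False, busy: False, ready: True, rain: True

  ((¬rain → ready) ∧ ¬busy) → ((rain → busy) → ¬valve) = True
    (¬rain → ready) ∧ ¬busy = True
      ¬rain → ready = True
        ¬rain = False
      ¬busy = True
    (rain → busy) → ¬valve = True
      rain → busy = False
      ¬valve = True
  (¬valve ∧ ready) ∧ (rain ∨ (busy ↔ rain)) = True
    ¬valve ∧ ready = True
      ¬valve = True
    rain ∨ (busy ↔ rain) = True
      busy ↔ rain = False
Both conjuncts True, so the formula holds.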